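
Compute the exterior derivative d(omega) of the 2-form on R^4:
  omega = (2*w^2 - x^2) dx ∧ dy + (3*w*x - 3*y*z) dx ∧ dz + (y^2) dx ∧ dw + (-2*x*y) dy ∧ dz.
d(omega) = (4*w - 2*y) dx ∧ dy ∧ dw + (-2*y + 3*z) dx ∧ dy ∧ dz + (3*x) dx ∧ dz ∧ dw

For a 2-form omega = sum_{i<j} g_{ij} dx_i ∧ dx_j, the exterior derivative is
  d(omega) = sum_{i<j} d(g_{ij}) ∧ dx_i ∧ dx_j = sum_{i<j, k} (∂g_{ij}/∂x_k) dx_k ∧ dx_i ∧ dx_j.
Expand each term, using dx_k ∧ dx_i ∧ dx_j = sgn(permutation) dx_{(a)} ∧ dx_{(b)} ∧ dx_{(c)} with (a < b < c) sorted:
  d(2*w^2 - x^2) includes (∂/∂w)(2*w^2 - x^2) dw = (4*w) dw, which multiplied by dx ∧ dy gives (4*w) dx ∧ dy ∧ dw
  d(3*w*x - 3*y*z) includes (∂/∂y)(3*w*x - 3*y*z) dy = (-3*z) dy, which multiplied by dx ∧ dz gives (3*z) dx ∧ dy ∧ dz
  d(3*w*x - 3*y*z) includes (∂/∂w)(3*w*x - 3*y*z) dw = (3*x) dw, which multiplied by dx ∧ dz gives (3*x) dx ∧ dz ∧ dw
  d(y^2) includes (∂/∂y)(y^2) dy = (2*y) dy, which multiplied by dx ∧ dw gives (-2*y) dx ∧ dy ∧ dw
  d(-2*x*y) includes (∂/∂x)(-2*x*y) dx = (-2*y) dx, which multiplied by dy ∧ dz gives (-2*y) dx ∧ dy ∧ dz
Collecting like 3-forms: d(omega) = (4*w - 2*y) dx ∧ dy ∧ dw + (-2*y + 3*z) dx ∧ dy ∧ dz + (3*x) dx ∧ dz ∧ dw.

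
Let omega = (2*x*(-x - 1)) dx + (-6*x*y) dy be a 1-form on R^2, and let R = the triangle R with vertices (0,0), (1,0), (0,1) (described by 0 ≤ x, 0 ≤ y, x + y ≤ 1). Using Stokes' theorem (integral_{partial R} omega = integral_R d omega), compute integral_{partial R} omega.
integral_(partial R) omega = -1

Stokes: integral_partial_R omega = integral_R d omega with d omega = (∂Q/∂x - ∂P/∂y) dx ∧ dy.
  ∂Q/∂x = -6*y
  ∂P/∂y = 0
  integrand = ∂Q/∂x - ∂P/∂y = -6*y.
Integrating over R: integral_0^1 integral_0^{1-x} (-6*y) dy dx = -1.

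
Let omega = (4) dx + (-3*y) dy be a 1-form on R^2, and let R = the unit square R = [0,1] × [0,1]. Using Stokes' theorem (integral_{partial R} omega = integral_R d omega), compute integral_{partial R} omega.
integral_(partial R) omega = 0

Stokes: integral_partial_R omega = integral_R d omega with d omega = (∂Q/∂x - ∂P/∂y) dx ∧ dy.
  ∂Q/∂x = 0
  ∂P/∂y = 0
  integrand = ∂Q/∂x - ∂P/∂y = 0.
Integrating over R: integral_0^1 integral_0^1 (0) dx dy = 0.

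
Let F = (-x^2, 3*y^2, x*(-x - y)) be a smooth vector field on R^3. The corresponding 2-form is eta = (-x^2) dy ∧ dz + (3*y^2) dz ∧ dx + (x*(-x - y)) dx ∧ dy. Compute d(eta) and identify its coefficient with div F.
d(eta) = (-2*x + 6*y) dx ∧ dy ∧ dz; div F = -2*x + 6*y

For a 2-form in R^3 of the form above, applying d gives a 3-form with coefficient ∂P/∂x + ∂Q/∂y + ∂R/∂z:
  ∂P/∂x = -2*x
  ∂Q/∂y = 6*y
  ∂R/∂z = 0
Sum = -2*x + 6*y, which is exactly div F.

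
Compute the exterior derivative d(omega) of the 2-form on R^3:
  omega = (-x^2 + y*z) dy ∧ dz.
d(omega) = (-2*x) dx ∧ dy ∧ dz

For a 2-form omega = sum_{i<j} g_{ij} dx_i ∧ dx_j, the exterior derivative is
  d(omega) = sum_{i<j} d(g_{ij}) ∧ dx_i ∧ dx_j = sum_{i<j, k} (∂g_{ij}/∂x_k) dx_k ∧ dx_i ∧ dx_j.
Expand each term, using dx_k ∧ dx_i ∧ dx_j = sgn(permutation) dx_{(a)} ∧ dx_{(b)} ∧ dx_{(c)} with (a < b < c) sorted:
  d(-x^2 + y*z) includes (∂/∂x)(-x^2 + y*z) dx = (-2*x) dx, which multiplied by dy ∧ dz gives (-2*x) dx ∧ dy ∧ dz
Collecting like 3-forms: d(omega) = (-2*x) dx ∧ dy ∧ dz.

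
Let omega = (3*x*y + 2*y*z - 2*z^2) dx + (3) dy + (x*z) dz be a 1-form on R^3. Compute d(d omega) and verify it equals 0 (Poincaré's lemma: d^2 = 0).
d(d omega) = 0

Step 1: d omega = sum_{i<j} (∂f_j/∂x_i - ∂f_i/∂x_j) dx_i ∧ dx_j:
  coeff of dx ∧ dy: -3*x - 2*z
  coeff of dx ∧ dz: -2*y + 5*z
  coeff of dy ∧ dz: 0
Step 2: Apply d again to each 2-form coefficient. The only possible 3-form in R^3 is dx ∧ dy ∧ dz, with coefficient
  ∂(coeff of dy∧dz)/∂x - ∂(coeff of dx∧dz)/∂y + ∂(coeff of dx∧dy)/∂z
  = ∂/∂x (0) - ∂/∂y (-2*y + 5*z) + ∂/∂z (-3*x - 2*z).
Each of these terms simplifies to sums of mixed partials that cancel in pairs. The result is 0 (by equality of mixed partials for smooth functions — Schwarz / Clairaut).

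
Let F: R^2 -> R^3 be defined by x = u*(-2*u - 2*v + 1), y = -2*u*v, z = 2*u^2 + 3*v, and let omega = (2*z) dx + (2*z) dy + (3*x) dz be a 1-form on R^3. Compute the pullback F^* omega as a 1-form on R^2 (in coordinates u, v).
F^* omega = (-40*u^3 - 40*u^2*v + 16*u^2 - 24*u*v - 24*v^2 + 6*v) du + (u*(-16*u^2 - 18*u - 42*v + 9)) dv

Using F^*(f dg) = (f ∘ F) d(g ∘ F), substitute each coordinate x_i by F_i(u, v) in f_i, and replace dx_i by d F_i = (∂F_i/∂u) du + (∂F_i/∂v) dv.
  For the x component: f_1(F) = 4*u^2 + 6*v; d F_1 = (-4*u - 2*v + 1) du + (-2*u) dv
  For the y component: f_2(F) = 4*u^2 + 6*v; d F_2 = (-2*v) du + (-2*u) dv
  For the z component: f_3(F) = 3*u*(-2*u - 2*v + 1); d F_3 = (4*u) du + (3) dv
Combining and collecting du, dv coefficients:
  coeff of du: -40*u^3 - 40*u^2*v + 16*u^2 - 24*u*v - 24*v^2 + 6*v
  coeff of dv: u*(-16*u^2 - 18*u - 42*v + 9)
F^* omega = (-40*u^3 - 40*u^2*v + 16*u^2 - 24*u*v - 24*v^2 + 6*v) du + (u*(-16*u^2 - 18*u - 42*v + 9)) dv.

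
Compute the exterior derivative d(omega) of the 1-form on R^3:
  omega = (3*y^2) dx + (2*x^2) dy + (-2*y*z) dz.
d(omega) = (4*x - 6*y) dx ∧ dy + (-2*z) dy ∧ dz

For a 1-form omega = sum_i f_i dx_i, the exterior derivative is
  d(omega) = sum_{i < j} (∂f_j/∂x_i - ∂f_i/∂x_j) dx_i ∧ dx_j.
  coefficient of dx ∧ dy: ∂f_2/∂x - ∂f_1/∂y = ∂(2*x^2)/∂x - ∂(3*y^2)/∂y = 4*x - 6*y
  coefficient of dy ∧ dz: ∂f_3/∂y - ∂f_2/∂z = ∂(-2*y*z)/∂y - ∂(2*x^2)/∂z = -2*z
Assembling: d(omega) = (4*x - 6*y) dx ∧ dy + (-2*z) dy ∧ dz.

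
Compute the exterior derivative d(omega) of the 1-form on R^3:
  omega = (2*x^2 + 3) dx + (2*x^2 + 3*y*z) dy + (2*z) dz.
d(omega) = (4*x) dx ∧ dy + (-3*y) dy ∧ dz

For a 1-form omega = sum_i f_i dx_i, the exterior derivative is
  d(omega) = sum_{i < j} (∂f_j/∂x_i - ∂f_i/∂x_j) dx_i ∧ dx_j.
  coefficient of dx ∧ dy: ∂f_2/∂x - ∂f_1/∂y = ∂(2*x^2 + 3*y*z)/∂x - ∂(2*x^2 + 3)/∂y = 4*x
  coefficient of dy ∧ dz: ∂f_3/∂y - ∂f_2/∂z = ∂(2*z)/∂y - ∂(2*x^2 + 3*y*z)/∂z = -3*y
Assembling: d(omega) = (4*x) dx ∧ dy + (-3*y) dy ∧ dz.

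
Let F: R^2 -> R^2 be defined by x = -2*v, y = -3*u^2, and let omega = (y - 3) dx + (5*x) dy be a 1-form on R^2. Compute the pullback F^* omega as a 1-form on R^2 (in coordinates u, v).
F^* omega = (60*u*v) du + (6*u^2 + 6) dv

Using F^*(f dg) = (f ∘ F) d(g ∘ F), substitute each coordinate x_i by F_i(u, v) in f_i, and replace dx_i by d F_i = (∂F_i/∂u) du + (∂F_i/∂v) dv.
  For the x component: f_1(F) = -3*u^2 - 3; d F_1 = (0) du + (-2) dv
  For the y component: f_2(F) = -10*v; d F_2 = (-6*u) du + (0) dv
Combining and collecting du, dv coefficients:
  coeff of du: 60*u*v
  coeff of dv: 6*u^2 + 6
F^* omega = (60*u*v) du + (6*u^2 + 6) dv.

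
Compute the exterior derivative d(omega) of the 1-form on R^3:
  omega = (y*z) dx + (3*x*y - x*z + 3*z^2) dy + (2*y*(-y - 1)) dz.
d(omega) = (3*y - 2*z) dx ∧ dy + (-y) dx ∧ dz + (x - 4*y - 6*z - 2) dy ∧ dz

For a 1-form omega = sum_i f_i dx_i, the exterior derivative is
  d(omega) = sum_{i < j} (∂f_j/∂x_i - ∂f_i/∂x_j) dx_i ∧ dx_j.
  coefficient of dx ∧ dy: ∂f_2/∂x - ∂f_1/∂y = ∂(3*x*y - x*z + 3*z^2)/∂x - ∂(y*z)/∂y = 3*y - 2*z
  coefficient of dx ∧ dz: ∂f_3/∂x - ∂f_1/∂z = ∂(2*y*(-y - 1))/∂x - ∂(y*z)/∂z = -y
  coefficient of dy ∧ dz: ∂f_3/∂y - ∂f_2/∂z = ∂(2*y*(-y - 1))/∂y - ∂(3*x*y - x*z + 3*z^2)/∂z = x - 4*y - 6*z - 2
Assembling: d(omega) = (3*y - 2*z) dx ∧ dy + (-y) dx ∧ dz + (x - 4*y - 6*z - 2) dy ∧ dz.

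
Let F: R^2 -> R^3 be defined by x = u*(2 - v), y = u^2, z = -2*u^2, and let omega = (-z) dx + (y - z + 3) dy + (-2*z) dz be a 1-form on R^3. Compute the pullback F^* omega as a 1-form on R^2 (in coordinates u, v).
F^* omega = (2*u*(-5*u^2 - u*v + 2*u + 3)) du + (-2*u^3) dv

Using F^*(f dg) = (f ∘ F) d(g ∘ F), substitute each coordinate x_i by F_i(u, v) in f_i, and replace dx_i by d F_i = (∂F_i/∂u) du + (∂F_i/∂v) dv.
  For the x component: f_1(F) = 2*u^2; d F_1 = (2 - v) du + (-u) dv
  For the y component: f_2(F) = 3*u^2 + 3; d F_2 = (2*u) du + (0) dv
  For the z component: f_3(F) = 4*u^2; d F_3 = (-4*u) du + (0) dv
Combining and collecting du, dv coefficients:
  coeff of du: 2*u*(-5*u^2 - u*v + 2*u + 3)
  coeff of dv: -2*u^3
F^* omega = (2*u*(-5*u^2 - u*v + 2*u + 3)) du + (-2*u^3) dv.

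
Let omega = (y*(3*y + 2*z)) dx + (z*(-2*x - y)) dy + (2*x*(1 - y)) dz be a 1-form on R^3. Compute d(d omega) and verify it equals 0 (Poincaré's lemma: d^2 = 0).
d(d omega) = 0

Step 1: d omega = sum_{i<j} (∂f_j/∂x_i - ∂f_i/∂x_j) dx_i ∧ dx_j:
  coeff of dx ∧ dy: -6*y - 4*z
  coeff of dx ∧ dz: 2 - 4*y
  coeff of dy ∧ dz: y
Step 2: Apply d again to each 2-form coefficient. The only possible 3-form in R^3 is dx ∧ dy ∧ dz, with coefficient
  ∂(coeff of dy∧dz)/∂x - ∂(coeff of dx∧dz)/∂y + ∂(coeff of dx∧dy)/∂z
  = ∂/∂x (y) - ∂/∂y (2 - 4*y) + ∂/∂z (-6*y - 4*z).
Each of these terms simplifies to sums of mixed partials that cancel in pairs. The result is 0 (by equality of mixed partials for smooth functions — Schwarz / Clairaut).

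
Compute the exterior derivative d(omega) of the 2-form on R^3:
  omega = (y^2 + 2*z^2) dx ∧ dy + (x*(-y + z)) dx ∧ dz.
d(omega) = (x + 4*z) dx ∧ dy ∧ dz

For a 2-form omega = sum_{i<j} g_{ij} dx_i ∧ dx_j, the exterior derivative is
  d(omega) = sum_{i<j} d(g_{ij}) ∧ dx_i ∧ dx_j = sum_{i<j, k} (∂g_{ij}/∂x_k) dx_k ∧ dx_i ∧ dx_j.
Expand each term, using dx_k ∧ dx_i ∧ dx_j = sgn(permutation) dx_{(a)} ∧ dx_{(b)} ∧ dx_{(c)} with (a < b < c) sorted:
  d(y^2 + 2*z^2) includes (∂/∂z)(y^2 + 2*z^2) dz = (4*z) dz, which multiplied by dx ∧ dy gives (4*z) dx ∧ dy ∧ dz
  d(x*(-y + z)) includes (∂/∂y)(x*(-y + z)) dy = (-x) dy, which multiplied by dx ∧ dz gives (x) dx ∧ dy ∧ dz
Collecting like 3-forms: d(omega) = (x + 4*z) dx ∧ dy ∧ dz.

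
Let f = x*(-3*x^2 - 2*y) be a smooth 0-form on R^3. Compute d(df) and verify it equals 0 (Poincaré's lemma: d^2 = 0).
d(df) = 0

Step 1: df = sum_i (∂f/∂x_i) dx_i = (-9*x^2 - 2*y) dx + (-2*x) dy + (0) dz.
Step 2: Apply d again. Using the 1-form formula, the coefficient of dx ∧ dy in d(df) is ∂^2 f/∂x ∂y - ∂^2 f/∂y ∂x = (-2) - (-2) = 0 (equality of mixed partials for smooth f).
Similarly for dx ∧ dz and dy ∧ dz — all coefficients vanish. So d(df) = 0.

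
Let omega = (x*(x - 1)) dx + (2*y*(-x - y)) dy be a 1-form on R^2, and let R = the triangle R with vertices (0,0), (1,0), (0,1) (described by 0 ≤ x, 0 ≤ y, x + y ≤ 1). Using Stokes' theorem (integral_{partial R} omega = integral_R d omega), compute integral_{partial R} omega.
integral_(partial R) omega = -1/3

Stokes: integral_partial_R omega = integral_R d omega with d omega = (∂Q/∂x - ∂P/∂y) dx ∧ dy.
  ∂Q/∂x = -2*y
  ∂P/∂y = 0
  integrand = ∂Q/∂x - ∂P/∂y = -2*y.
Integrating over R: integral_0^1 integral_0^{1-x} (-2*y) dy dx = -1/3.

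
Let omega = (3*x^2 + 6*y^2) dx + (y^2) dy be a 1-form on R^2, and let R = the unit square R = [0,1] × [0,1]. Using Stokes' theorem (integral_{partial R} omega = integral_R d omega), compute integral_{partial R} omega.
integral_(partial R) omega = -6

Stokes: integral_partial_R omega = integral_R d omega with d omega = (∂Q/∂x - ∂P/∂y) dx ∧ dy.
  ∂Q/∂x = 0
  ∂P/∂y = 12*y
  integrand = ∂Q/∂x - ∂P/∂y = -12*y.
Integrating over R: integral_0^1 integral_0^1 (-12*y) dx dy = -6.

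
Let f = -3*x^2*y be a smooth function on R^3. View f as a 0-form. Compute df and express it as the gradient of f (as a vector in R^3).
df = (-6*x*y) dx + (-3*x^2) dy + (0) dz; grad f = (-6*x*y, -3*x^2, 0)

For a 0-form f, d f = (∂f/∂x) dx + (∂f/∂y) dy + (∂f/∂z) dz. The components of the vector representation are exactly the entries of grad f in Cartesian coordinates:
  ∂f/∂x = -6*x*y
  ∂f/∂y = -3*x^2
  ∂f/∂z = 0.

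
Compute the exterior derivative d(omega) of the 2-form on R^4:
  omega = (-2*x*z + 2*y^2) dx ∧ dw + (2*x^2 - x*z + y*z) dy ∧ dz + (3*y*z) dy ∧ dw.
d(omega) = (-4*y) dx ∧ dy ∧ dw + (2*x) dx ∧ dz ∧ dw + (4*x - z) dx ∧ dy ∧ dz + (-3*y) dy ∧ dz ∧ dw

For a 2-form omega = sum_{i<j} g_{ij} dx_i ∧ dx_j, the exterior derivative is
  d(omega) = sum_{i<j} d(g_{ij}) ∧ dx_i ∧ dx_j = sum_{i<j, k} (∂g_{ij}/∂x_k) dx_k ∧ dx_i ∧ dx_j.
Expand each term, using dx_k ∧ dx_i ∧ dx_j = sgn(permutation) dx_{(a)} ∧ dx_{(b)} ∧ dx_{(c)} with (a < b < c) sorted:
  d(-2*x*z + 2*y^2) includes (∂/∂y)(-2*x*z + 2*y^2) dy = (4*y) dy, which multiplied by dx ∧ dw gives (-4*y) dx ∧ dy ∧ dw
  d(-2*x*z + 2*y^2) includes (∂/∂z)(-2*x*z + 2*y^2) dz = (-2*x) dz, which multiplied by dx ∧ dw gives (2*x) dx ∧ dz ∧ dw
  d(2*x^2 - x*z + y*z) includes (∂/∂x)(2*x^2 - x*z + y*z) dx = (4*x - z) dx, which multiplied by dy ∧ dz gives (4*x - z) dx ∧ dy ∧ dz
  d(3*y*z) includes (∂/∂z)(3*y*z) dz = (3*y) dz, which multiplied by dy ∧ dw gives (-3*y) dy ∧ dz ∧ dw
Collecting like 3-forms: d(omega) = (-4*y) dx ∧ dy ∧ dw + (2*x) dx ∧ dz ∧ dw + (4*x - z) dx ∧ dy ∧ dz + (-3*y) dy ∧ dz ∧ dw.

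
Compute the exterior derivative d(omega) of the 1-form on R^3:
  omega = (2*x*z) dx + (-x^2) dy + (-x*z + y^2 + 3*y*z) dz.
d(omega) = (-2*x) dx ∧ dy + (-2*x - z) dx ∧ dz + (2*y + 3*z) dy ∧ dz

For a 1-form omega = sum_i f_i dx_i, the exterior derivative is
  d(omega) = sum_{i < j} (∂f_j/∂x_i - ∂f_i/∂x_j) dx_i ∧ dx_j.
  coefficient of dx ∧ dy: ∂f_2/∂x - ∂f_1/∂y = ∂(-x^2)/∂x - ∂(2*x*z)/∂y = -2*x
  coefficient of dx ∧ dz: ∂f_3/∂x - ∂f_1/∂z = ∂(-x*z + y^2 + 3*y*z)/∂x - ∂(2*x*z)/∂z = -2*x - z
  coefficient of dy ∧ dz: ∂f_3/∂y - ∂f_2/∂z = ∂(-x*z + y^2 + 3*y*z)/∂y - ∂(-x^2)/∂z = 2*y + 3*z
Assembling: d(omega) = (-2*x) dx ∧ dy + (-2*x - z) dx ∧ dz + (2*y + 3*z) dy ∧ dz.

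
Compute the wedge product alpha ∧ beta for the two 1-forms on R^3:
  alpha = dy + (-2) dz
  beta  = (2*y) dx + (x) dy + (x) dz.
alpha ∧ beta = (-2*y) dx ∧ dy + (3*x) dy ∧ dz + (4*y) dx ∧ dz

Distribute the wedge, using dx_i ∧ dx_j = -dx_j ∧ dx_i and dx_i ∧ dx_i = 0. For each pair (i, j) with i < j, the coefficient of dx_i ∧ dx_j in alpha ∧ beta is (alpha_i * beta_j - alpha_j * beta_i). Collecting: alpha ∧ beta = (-2*y) dx ∧ dy + (3*x) dy ∧ dz + (4*y) dx ∧ dz.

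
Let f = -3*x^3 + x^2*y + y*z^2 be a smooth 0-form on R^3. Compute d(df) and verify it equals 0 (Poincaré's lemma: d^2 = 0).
d(df) = 0

Step 1: df = sum_i (∂f/∂x_i) dx_i = (x*(-9*x + 2*y)) dx + (x^2 + z^2) dy + (2*y*z) dz.
Step 2: Apply d again. Using the 1-form formula, the coefficient of dx ∧ dy in d(df) is ∂^2 f/∂x ∂y - ∂^2 f/∂y ∂x = (2*x) - (2*x) = 0 (equality of mixed partials for smooth f).
Similarly for dx ∧ dz and dy ∧ dz — all coefficients vanish. So d(df) = 0.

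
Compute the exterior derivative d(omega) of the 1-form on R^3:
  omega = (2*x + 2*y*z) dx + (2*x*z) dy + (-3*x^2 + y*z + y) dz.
d(omega) = (-6*x - 2*y) dx ∧ dz + (-2*x + z + 1) dy ∧ dz

For a 1-form omega = sum_i f_i dx_i, the exterior derivative is
  d(omega) = sum_{i < j} (∂f_j/∂x_i - ∂f_i/∂x_j) dx_i ∧ dx_j.
  coefficient of dx ∧ dz: ∂f_3/∂x - ∂f_1/∂z = ∂(-3*x^2 + y*z + y)/∂x - ∂(2*x + 2*y*z)/∂z = -6*x - 2*y
  coefficient of dy ∧ dz: ∂f_3/∂y - ∂f_2/∂z = ∂(-3*x^2 + y*z + y)/∂y - ∂(2*x*z)/∂z = -2*x + z + 1
Assembling: d(omega) = (-6*x - 2*y) dx ∧ dz + (-2*x + z + 1) dy ∧ dz.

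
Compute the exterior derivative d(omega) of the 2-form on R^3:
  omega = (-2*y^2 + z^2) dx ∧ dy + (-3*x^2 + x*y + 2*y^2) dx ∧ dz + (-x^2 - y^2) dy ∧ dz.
d(omega) = (-3*x - 4*y + 2*z) dx ∧ dy ∧ dz

For a 2-form omega = sum_{i<j} g_{ij} dx_i ∧ dx_j, the exterior derivative is
  d(omega) = sum_{i<j} d(g_{ij}) ∧ dx_i ∧ dx_j = sum_{i<j, k} (∂g_{ij}/∂x_k) dx_k ∧ dx_i ∧ dx_j.
Expand each term, using dx_k ∧ dx_i ∧ dx_j = sgn(permutation) dx_{(a)} ∧ dx_{(b)} ∧ dx_{(c)} with (a < b < c) sorted:
  d(-2*y^2 + z^2) includes (∂/∂z)(-2*y^2 + z^2) dz = (2*z) dz, which multiplied by dx ∧ dy gives (2*z) dx ∧ dy ∧ dz
  d(-3*x^2 + x*y + 2*y^2) includes (∂/∂y)(-3*x^2 + x*y + 2*y^2) dy = (x + 4*y) dy, which multiplied by dx ∧ dz gives (-x - 4*y) dx ∧ dy ∧ dz
  d(-x^2 - y^2) includes (∂/∂x)(-x^2 - y^2) dx = (-2*x) dx, which multiplied by dy ∧ dz gives (-2*x) dx ∧ dy ∧ dz
Collecting like 3-forms: d(omega) = (-3*x - 4*y + 2*z) dx ∧ dy ∧ dz.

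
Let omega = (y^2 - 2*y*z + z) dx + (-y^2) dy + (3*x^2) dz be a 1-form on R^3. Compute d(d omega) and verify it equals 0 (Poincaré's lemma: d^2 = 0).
d(d omega) = 0

Step 1: d omega = sum_{i<j} (∂f_j/∂x_i - ∂f_i/∂x_j) dx_i ∧ dx_j:
  coeff of dx ∧ dy: -2*y + 2*z
  coeff of dx ∧ dz: 6*x + 2*y - 1
  coeff of dy ∧ dz: 0
Step 2: Apply d again to each 2-form coefficient. The only possible 3-form in R^3 is dx ∧ dy ∧ dz, with coefficient
  ∂(coeff of dy∧dz)/∂x - ∂(coeff of dx∧dz)/∂y + ∂(coeff of dx∧dy)/∂z
  = ∂/∂x (0) - ∂/∂y (6*x + 2*y - 1) + ∂/∂z (-2*y + 2*z).
Each of these terms simplifies to sums of mixed partials that cancel in pairs. The result is 0 (by equality of mixed partials for smooth functions — Schwarz / Clairaut).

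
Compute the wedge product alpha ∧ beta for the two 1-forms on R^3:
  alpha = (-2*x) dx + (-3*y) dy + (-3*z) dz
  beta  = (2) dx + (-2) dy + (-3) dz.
alpha ∧ beta = (4*x + 6*y) dx ∧ dy + (6*x + 6*z) dx ∧ dz + (9*y - 6*z) dy ∧ dz

Distribute the wedge, using dx_i ∧ dx_j = -dx_j ∧ dx_i and dx_i ∧ dx_i = 0. For each pair (i, j) with i < j, the coefficient of dx_i ∧ dx_j in alpha ∧ beta is (alpha_i * beta_j - alpha_j * beta_i). Collecting: alpha ∧ beta = (4*x + 6*y) dx ∧ dy + (6*x + 6*z) dx ∧ dz + (9*y - 6*z) dy ∧ dz.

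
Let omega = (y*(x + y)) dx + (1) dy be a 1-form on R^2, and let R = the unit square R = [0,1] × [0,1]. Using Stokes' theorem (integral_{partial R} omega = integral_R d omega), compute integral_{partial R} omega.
integral_(partial R) omega = -3/2

Stokes: integral_partial_R omega = integral_R d omega with d omega = (∂Q/∂x - ∂P/∂y) dx ∧ dy.
  ∂Q/∂x = 0
  ∂P/∂y = x + 2*y
  integrand = ∂Q/∂x - ∂P/∂y = -x - 2*y.
Integrating over R: integral_0^1 integral_0^1 (-x - 2*y) dx dy = -3/2.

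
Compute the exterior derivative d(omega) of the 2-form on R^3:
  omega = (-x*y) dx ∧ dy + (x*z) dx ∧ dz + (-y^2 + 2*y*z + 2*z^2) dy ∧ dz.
d(omega) = 0

For a 2-form omega = sum_{i<j} g_{ij} dx_i ∧ dx_j, the exterior derivative is
  d(omega) = sum_{i<j} d(g_{ij}) ∧ dx_i ∧ dx_j = sum_{i<j, k} (∂g_{ij}/∂x_k) dx_k ∧ dx_i ∧ dx_j.
Expand each term, using dx_k ∧ dx_i ∧ dx_j = sgn(permutation) dx_{(a)} ∧ dx_{(b)} ∧ dx_{(c)} with (a < b < c) sorted:

Collecting like 3-forms: d(omega) = 0.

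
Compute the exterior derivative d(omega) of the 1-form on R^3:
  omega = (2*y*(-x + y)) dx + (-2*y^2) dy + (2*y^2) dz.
d(omega) = (2*x - 4*y) dx ∧ dy + (4*y) dy ∧ dz

For a 1-form omega = sum_i f_i dx_i, the exterior derivative is
  d(omega) = sum_{i < j} (∂f_j/∂x_i - ∂f_i/∂x_j) dx_i ∧ dx_j.
  coefficient of dx ∧ dy: ∂f_2/∂x - ∂f_1/∂y = ∂(-2*y^2)/∂x - ∂(2*y*(-x + y))/∂y = 2*x - 4*y
  coefficient of dy ∧ dz: ∂f_3/∂y - ∂f_2/∂z = ∂(2*y^2)/∂y - ∂(-2*y^2)/∂z = 4*y
Assembling: d(omega) = (2*x - 4*y) dx ∧ dy + (4*y) dy ∧ dz.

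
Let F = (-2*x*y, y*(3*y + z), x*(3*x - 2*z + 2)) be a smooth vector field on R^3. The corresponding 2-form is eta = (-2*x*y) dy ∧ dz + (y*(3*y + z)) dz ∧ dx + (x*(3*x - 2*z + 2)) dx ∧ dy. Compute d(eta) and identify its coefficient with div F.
d(eta) = (-2*x + 4*y + z) dx ∧ dy ∧ dz; div F = -2*x + 4*y + z

For a 2-form in R^3 of the form above, applying d gives a 3-form with coefficient ∂P/∂x + ∂Q/∂y + ∂R/∂z:
  ∂P/∂x = -2*y
  ∂Q/∂y = 6*y + z
  ∂R/∂z = -2*x
Sum = -2*x + 4*y + z, which is exactly div F.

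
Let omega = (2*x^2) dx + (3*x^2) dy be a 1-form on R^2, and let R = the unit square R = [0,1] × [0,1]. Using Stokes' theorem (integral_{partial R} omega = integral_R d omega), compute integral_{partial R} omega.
integral_(partial R) omega = 3

Stokes: integral_partial_R omega = integral_R d omega with d omega = (∂Q/∂x - ∂P/∂y) dx ∧ dy.
  ∂Q/∂x = 6*x
  ∂P/∂y = 0
  integrand = ∂Q/∂x - ∂P/∂y = 6*x.
Integrating over R: integral_0^1 integral_0^1 (6*x) dx dy = 3.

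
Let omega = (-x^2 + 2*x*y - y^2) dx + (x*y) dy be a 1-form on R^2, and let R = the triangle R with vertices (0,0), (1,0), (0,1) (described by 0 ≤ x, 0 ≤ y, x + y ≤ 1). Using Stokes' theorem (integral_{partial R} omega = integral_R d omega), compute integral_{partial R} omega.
integral_(partial R) omega = 1/6

Stokes: integral_partial_R omega = integral_R d omega with d omega = (∂Q/∂x - ∂P/∂y) dx ∧ dy.
  ∂Q/∂x = y
  ∂P/∂y = 2*x - 2*y
  integrand = ∂Q/∂x - ∂P/∂y = -2*x + 3*y.
Integrating over R: integral_0^1 integral_0^{1-x} (-2*x + 3*y) dy dx = 1/6.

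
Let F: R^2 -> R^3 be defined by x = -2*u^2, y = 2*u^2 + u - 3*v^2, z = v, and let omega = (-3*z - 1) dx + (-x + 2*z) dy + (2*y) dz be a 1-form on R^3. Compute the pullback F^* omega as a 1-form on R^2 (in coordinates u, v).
F^* omega = (8*u^3 + 2*u^2 + 20*u*v + 4*u + 2*v) du + (-12*u^2*v + 4*u^2 + 2*u - 18*v^2) dv

Using F^*(f dg) = (f ∘ F) d(g ∘ F), substitute each coordinate x_i by F_i(u, v) in f_i, and replace dx_i by d F_i = (∂F_i/∂u) du + (∂F_i/∂v) dv.
  For the x component: f_1(F) = -3*v - 1; d F_1 = (-4*u) du + (0) dv
  For the y component: f_2(F) = 2*u^2 + 2*v; d F_2 = (4*u + 1) du + (-6*v) dv
  For the z component: f_3(F) = 4*u^2 + 2*u - 6*v^2; d F_3 = (0) du + (1) dv
Combining and collecting du, dv coefficients:
  coeff of du: 8*u^3 + 2*u^2 + 20*u*v + 4*u + 2*v
  coeff of dv: -12*u^2*v + 4*u^2 + 2*u - 18*v^2
F^* omega = (8*u^3 + 2*u^2 + 20*u*v + 4*u + 2*v) du + (-12*u^2*v + 4*u^2 + 2*u - 18*v^2) dv.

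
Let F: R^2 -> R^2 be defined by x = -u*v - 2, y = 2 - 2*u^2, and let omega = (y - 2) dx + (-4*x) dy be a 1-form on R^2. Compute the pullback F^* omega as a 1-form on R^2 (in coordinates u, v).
F^* omega = (2*u*(-7*u*v - 16)) du + (2*u^3) dv

Using F^*(f dg) = (f ∘ F) d(g ∘ F), substitute each coordinate x_i by F_i(u, v) in f_i, and replace dx_i by d F_i = (∂F_i/∂u) du + (∂F_i/∂v) dv.
  For the x component: f_1(F) = -2*u^2; d F_1 = (-v) du + (-u) dv
  For the y component: f_2(F) = 4*u*v + 8; d F_2 = (-4*u) du + (0) dv
Combining and collecting du, dv coefficients:
  coeff of du: 2*u*(-7*u*v - 16)
  coeff of dv: 2*u^3
F^* omega = (2*u*(-7*u*v - 16)) du + (2*u^3) dv.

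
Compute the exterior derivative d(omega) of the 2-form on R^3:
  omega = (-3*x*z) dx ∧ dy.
d(omega) = (-3*x) dx ∧ dy ∧ dz

For a 2-form omega = sum_{i<j} g_{ij} dx_i ∧ dx_j, the exterior derivative is
  d(omega) = sum_{i<j} d(g_{ij}) ∧ dx_i ∧ dx_j = sum_{i<j, k} (∂g_{ij}/∂x_k) dx_k ∧ dx_i ∧ dx_j.
Expand each term, using dx_k ∧ dx_i ∧ dx_j = sgn(permutation) dx_{(a)} ∧ dx_{(b)} ∧ dx_{(c)} with (a < b < c) sorted:
  d(-3*x*z) includes (∂/∂z)(-3*x*z) dz = (-3*x) dz, which multiplied by dx ∧ dy gives (-3*x) dx ∧ dy ∧ dz
Collecting like 3-forms: d(omega) = (-3*x) dx ∧ dy ∧ dz.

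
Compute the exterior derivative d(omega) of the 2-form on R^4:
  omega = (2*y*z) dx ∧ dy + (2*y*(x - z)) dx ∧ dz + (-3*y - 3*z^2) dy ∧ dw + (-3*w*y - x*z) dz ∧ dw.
d(omega) = (-2*x + 2*y + 2*z) dx ∧ dy ∧ dz + (-3*w + 6*z) dy ∧ dz ∧ dw + (-z) dx ∧ dz ∧ dw

For a 2-form omega = sum_{i<j} g_{ij} dx_i ∧ dx_j, the exterior derivative is
  d(omega) = sum_{i<j} d(g_{ij}) ∧ dx_i ∧ dx_j = sum_{i<j, k} (∂g_{ij}/∂x_k) dx_k ∧ dx_i ∧ dx_j.
Expand each term, using dx_k ∧ dx_i ∧ dx_j = sgn(permutation) dx_{(a)} ∧ dx_{(b)} ∧ dx_{(c)} with (a < b < c) sorted:
  d(2*y*z) includes (∂/∂z)(2*y*z) dz = (2*y) dz, which multiplied by dx ∧ dy gives (2*y) dx ∧ dy ∧ dz
  d(2*y*(x - z)) includes (∂/∂y)(2*y*(x - z)) dy = (2*x - 2*z) dy, which multiplied by dx ∧ dz gives (-2*x + 2*z) dx ∧ dy ∧ dz
  d(-3*y - 3*z^2) includes (∂/∂z)(-3*y - 3*z^2) dz = (-6*z) dz, which multiplied by dy ∧ dw gives (6*z) dy ∧ dz ∧ dw
  d(-3*w*y - x*z) includes (∂/∂x)(-3*w*y - x*z) dx = (-z) dx, which multiplied by dz ∧ dw gives (-z) dx ∧ dz ∧ dw
  d(-3*w*y - x*z) includes (∂/∂y)(-3*w*y - x*z) dy = (-3*w) dy, which multiplied by dz ∧ dw gives (-3*w) dy ∧ dz ∧ dw
Collecting like 3-forms: d(omega) = (-2*x + 2*y + 2*z) dx ∧ dy ∧ dz + (-3*w + 6*z) dy ∧ dz ∧ dw + (-z) dx ∧ dz ∧ dw.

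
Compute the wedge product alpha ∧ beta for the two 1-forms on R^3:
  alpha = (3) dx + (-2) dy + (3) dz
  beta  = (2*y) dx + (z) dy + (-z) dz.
alpha ∧ beta = (4*y + 3*z) dx ∧ dy + (-6*y - 3*z) dx ∧ dz + (-z) dy ∧ dz

Distribute the wedge, using dx_i ∧ dx_j = -dx_j ∧ dx_i and dx_i ∧ dx_i = 0. For each pair (i, j) with i < j, the coefficient of dx_i ∧ dx_j in alpha ∧ beta is (alpha_i * beta_j - alpha_j * beta_i). Collecting: alpha ∧ beta = (4*y + 3*z) dx ∧ dy + (-6*y - 3*z) dx ∧ dz + (-z) dy ∧ dz.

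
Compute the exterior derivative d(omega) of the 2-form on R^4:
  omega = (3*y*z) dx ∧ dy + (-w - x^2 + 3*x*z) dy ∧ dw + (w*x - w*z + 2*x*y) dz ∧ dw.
d(omega) = (3*y) dx ∧ dy ∧ dz + (-2*x + 3*z) dx ∧ dy ∧ dw + (-x) dy ∧ dz ∧ dw + (w + 2*y) dx ∧ dz ∧ dw

For a 2-form omega = sum_{i<j} g_{ij} dx_i ∧ dx_j, the exterior derivative is
  d(omega) = sum_{i<j} d(g_{ij}) ∧ dx_i ∧ dx_j = sum_{i<j, k} (∂g_{ij}/∂x_k) dx_k ∧ dx_i ∧ dx_j.
Expand each term, using dx_k ∧ dx_i ∧ dx_j = sgn(permutation) dx_{(a)} ∧ dx_{(b)} ∧ dx_{(c)} with (a < b < c) sorted:
  d(3*y*z) includes (∂/∂z)(3*y*z) dz = (3*y) dz, which multiplied by dx ∧ dy gives (3*y) dx ∧ dy ∧ dz
  d(-w - x^2 + 3*x*z) includes (∂/∂x)(-w - x^2 + 3*x*z) dx = (-2*x + 3*z) dx, which multiplied by dy ∧ dw gives (-2*x + 3*z) dx ∧ dy ∧ dw
  d(-w - x^2 + 3*x*z) includes (∂/∂z)(-w - x^2 + 3*x*z) dz = (3*x) dz, which multiplied by dy ∧ dw gives (-3*x) dy ∧ dz ∧ dw
  d(w*x - w*z + 2*x*y) includes (∂/∂x)(w*x - w*z + 2*x*y) dx = (w + 2*y) dx, which multiplied by dz ∧ dw gives (w + 2*y) dx ∧ dz ∧ dw
  d(w*x - w*z + 2*x*y) includes (∂/∂y)(w*x - w*z + 2*x*y) dy = (2*x) dy, which multiplied by dz ∧ dw gives (2*x) dy ∧ dz ∧ dw
Collecting like 3-forms: d(omega) = (3*y) dx ∧ dy ∧ dz + (-2*x + 3*z) dx ∧ dy ∧ dw + (-x) dy ∧ dz ∧ dw + (w + 2*y) dx ∧ dz ∧ dw.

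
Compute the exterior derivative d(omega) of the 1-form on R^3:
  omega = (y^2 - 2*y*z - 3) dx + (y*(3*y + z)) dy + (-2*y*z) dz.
d(omega) = (-2*y + 2*z) dx ∧ dy + (2*y) dx ∧ dz + (-y - 2*z) dy ∧ dz

For a 1-form omega = sum_i f_i dx_i, the exterior derivative is
  d(omega) = sum_{i < j} (∂f_j/∂x_i - ∂f_i/∂x_j) dx_i ∧ dx_j.
  coefficient of dx ∧ dy: ∂f_2/∂x - ∂f_1/∂y = ∂(y*(3*y + z))/∂x - ∂(y^2 - 2*y*z - 3)/∂y = -2*y + 2*z
  coefficient of dx ∧ dz: ∂f_3/∂x - ∂f_1/∂z = ∂(-2*y*z)/∂x - ∂(y^2 - 2*y*z - 3)/∂z = 2*y
  coefficient of dy ∧ dz: ∂f_3/∂y - ∂f_2/∂z = ∂(-2*y*z)/∂y - ∂(y*(3*y + z))/∂z = -y - 2*z
Assembling: d(omega) = (-2*y + 2*z) dx ∧ dy + (2*y) dx ∧ dz + (-y - 2*z) dy ∧ dz.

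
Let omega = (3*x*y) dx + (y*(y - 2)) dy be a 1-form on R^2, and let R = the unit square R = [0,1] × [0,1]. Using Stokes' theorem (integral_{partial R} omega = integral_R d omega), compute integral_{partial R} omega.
integral_(partial R) omega = -3/2

Stokes: integral_partial_R omega = integral_R d omega with d omega = (∂Q/∂x - ∂P/∂y) dx ∧ dy.
  ∂Q/∂x = 0
  ∂P/∂y = 3*x
  integrand = ∂Q/∂x - ∂P/∂y = -3*x.
Integrating over R: integral_0^1 integral_0^1 (-3*x) dx dy = -3/2.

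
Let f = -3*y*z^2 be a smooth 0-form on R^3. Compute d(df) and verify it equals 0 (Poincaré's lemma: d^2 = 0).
d(df) = 0

Step 1: df = sum_i (∂f/∂x_i) dx_i = (0) dx + (-3*z^2) dy + (-6*y*z) dz.
Step 2: Apply d again. Using the 1-form formula, the coefficient of dx ∧ dy in d(df) is ∂^2 f/∂x ∂y - ∂^2 f/∂y ∂x = (0) - (0) = 0 (equality of mixed partials for smooth f).
Similarly for dx ∧ dz and dy ∧ dz — all coefficients vanish. So d(df) = 0.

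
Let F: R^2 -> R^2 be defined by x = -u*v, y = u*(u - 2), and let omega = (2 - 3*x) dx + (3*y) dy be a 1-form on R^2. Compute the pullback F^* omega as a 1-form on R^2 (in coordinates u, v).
F^* omega = (6*u^3 - 18*u^2 - 3*u*v^2 + 12*u - 2*v) du + (u*(-3*u*v - 2)) dv

Using F^*(f dg) = (f ∘ F) d(g ∘ F), substitute each coordinate x_i by F_i(u, v) in f_i, and replace dx_i by d F_i = (∂F_i/∂u) du + (∂F_i/∂v) dv.
  For the x component: f_1(F) = 3*u*v + 2; d F_1 = (-v) du + (-u) dv
  For the y component: f_2(F) = 3*u*(u - 2); d F_2 = (2*u - 2) du + (0) dv
Combining and collecting du, dv coefficients:
  coeff of du: 6*u^3 - 18*u^2 - 3*u*v^2 + 12*u - 2*v
  coeff of dv: u*(-3*u*v - 2)
F^* omega = (6*u^3 - 18*u^2 - 3*u*v^2 + 12*u - 2*v) du + (u*(-3*u*v - 2)) dv.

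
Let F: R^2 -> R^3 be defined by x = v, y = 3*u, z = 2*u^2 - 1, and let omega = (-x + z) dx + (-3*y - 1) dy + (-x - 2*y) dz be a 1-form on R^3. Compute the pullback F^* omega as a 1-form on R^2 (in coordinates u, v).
F^* omega = (-24*u^2 - 4*u*v - 27*u - 3) du + (2*u^2 - v - 1) dv

Using F^*(f dg) = (f ∘ F) d(g ∘ F), substitute each coordinate x_i by F_i(u, v) in f_i, and replace dx_i by d F_i = (∂F_i/∂u) du + (∂F_i/∂v) dv.
  For the x component: f_1(F) = 2*u^2 - v - 1; d F_1 = (0) du + (1) dv
  For the y component: f_2(F) = -9*u - 1; d F_2 = (3) du + (0) dv
  For the z component: f_3(F) = -6*u - v; d F_3 = (4*u) du + (0) dv
Combining and collecting du, dv coefficients:
  coeff of du: -24*u^2 - 4*u*v - 27*u - 3
  coeff of dv: 2*u^2 - v - 1
F^* omega = (-24*u^2 - 4*u*v - 27*u - 3) du + (2*u^2 - v - 1) dv.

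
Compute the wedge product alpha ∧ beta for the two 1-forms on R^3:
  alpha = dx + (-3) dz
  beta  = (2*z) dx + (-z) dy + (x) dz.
alpha ∧ beta = (-z) dx ∧ dy + (x + 6*z) dx ∧ dz + (-3*z) dy ∧ dz

Distribute the wedge, using dx_i ∧ dx_j = -dx_j ∧ dx_i and dx_i ∧ dx_i = 0. For each pair (i, j) with i < j, the coefficient of dx_i ∧ dx_j in alpha ∧ beta is (alpha_i * beta_j - alpha_j * beta_i). Collecting: alpha ∧ beta = (-z) dx ∧ dy + (x + 6*z) dx ∧ dz + (-3*z) dy ∧ dz.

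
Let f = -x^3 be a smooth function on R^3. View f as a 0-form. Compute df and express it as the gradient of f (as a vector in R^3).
df = (-3*x^2) dx + (0) dy + (0) dz; grad f = (-3*x^2, 0, 0)

For a 0-form f, d f = (∂f/∂x) dx + (∂f/∂y) dy + (∂f/∂z) dz. The components of the vector representation are exactly the entries of grad f in Cartesian coordinates:
  ∂f/∂x = -3*x^2
  ∂f/∂y = 0
  ∂f/∂z = 0.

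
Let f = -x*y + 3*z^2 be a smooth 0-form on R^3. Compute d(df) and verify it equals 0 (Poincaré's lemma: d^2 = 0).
d(df) = 0

Step 1: df = sum_i (∂f/∂x_i) dx_i = (-y) dx + (-x) dy + (6*z) dz.
Step 2: Apply d again. Using the 1-form formula, the coefficient of dx ∧ dy in d(df) is ∂^2 f/∂x ∂y - ∂^2 f/∂y ∂x = (-1) - (-1) = 0 (equality of mixed partials for smooth f).
Similarly for dx ∧ dz and dy ∧ dz — all coefficients vanish. So d(df) = 0.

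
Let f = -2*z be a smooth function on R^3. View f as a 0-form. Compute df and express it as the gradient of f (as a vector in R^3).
df = (0) dx + (0) dy + (-2) dz; grad f = (0, 0, -2)

For a 0-form f, d f = (∂f/∂x) dx + (∂f/∂y) dy + (∂f/∂z) dz. The components of the vector representation are exactly the entries of grad f in Cartesian coordinates:
  ∂f/∂x = 0
  ∂f/∂y = 0
  ∂f/∂z = -2.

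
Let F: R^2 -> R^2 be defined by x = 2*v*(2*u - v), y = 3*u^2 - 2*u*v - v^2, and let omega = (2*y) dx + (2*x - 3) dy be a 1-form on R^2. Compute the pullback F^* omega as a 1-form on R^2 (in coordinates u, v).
F^* omega = (72*u^2*v - 56*u*v^2 - 18*u + 6*v) du + (24*u^3 - 56*u^2*v + 6*u + 16*v^3 + 6*v) dv

Using F^*(f dg) = (f ∘ F) d(g ∘ F), substitute each coordinate x_i by F_i(u, v) in f_i, and replace dx_i by d F_i = (∂F_i/∂u) du + (∂F_i/∂v) dv.
  For the x component: f_1(F) = 6*u^2 - 4*u*v - 2*v^2; d F_1 = (4*v) du + (4*u - 4*v) dv
  For the y component: f_2(F) = 8*u*v - 4*v^2 - 3; d F_2 = (6*u - 2*v) du + (-2*u - 2*v) dv
Combining and collecting du, dv coefficients:
  coeff of du: 72*u^2*v - 56*u*v^2 - 18*u + 6*v
  coeff of dv: 24*u^3 - 56*u^2*v + 6*u + 16*v^3 + 6*v
F^* omega = (72*u^2*v - 56*u*v^2 - 18*u + 6*v) du + (24*u^3 - 56*u^2*v + 6*u + 16*v^3 + 6*v) dv.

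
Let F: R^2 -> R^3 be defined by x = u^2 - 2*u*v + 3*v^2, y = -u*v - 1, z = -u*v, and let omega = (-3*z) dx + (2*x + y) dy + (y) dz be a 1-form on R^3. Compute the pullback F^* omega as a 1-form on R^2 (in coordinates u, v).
F^* omega = (2*v*(2*u^2 - 3*v^2 + 1)) du + (2*u*(-u^2 + 6*v^2 + 1)) dv

Using F^*(f dg) = (f ∘ F) d(g ∘ F), substitute each coordinate x_i by F_i(u, v) in f_i, and replace dx_i by d F_i = (∂F_i/∂u) du + (∂F_i/∂v) dv.
  For the x component: f_1(F) = 3*u*v; d F_1 = (2*u - 2*v) du + (-2*u + 6*v) dv
  For the y component: f_2(F) = 2*u^2 - 5*u*v + 6*v^2 - 1; d F_2 = (-v) du + (-u) dv
  For the z component: f_3(F) = -u*v - 1; d F_3 = (-v) du + (-u) dv
Combining and collecting du, dv coefficients:
  coeff of du: 2*v*(2*u^2 - 3*v^2 + 1)
  coeff of dv: 2*u*(-u^2 + 6*v^2 + 1)
F^* omega = (2*v*(2*u^2 - 3*v^2 + 1)) du + (2*u*(-u^2 + 6*v^2 + 1)) dv.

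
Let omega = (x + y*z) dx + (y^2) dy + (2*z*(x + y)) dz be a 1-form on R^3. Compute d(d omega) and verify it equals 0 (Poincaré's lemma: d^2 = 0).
d(d omega) = 0

Step 1: d omega = sum_{i<j} (∂f_j/∂x_i - ∂f_i/∂x_j) dx_i ∧ dx_j:
  coeff of dx ∧ dy: -z
  coeff of dx ∧ dz: -y + 2*z
  coeff of dy ∧ dz: 2*z
Step 2: Apply d again to each 2-form coefficient. The only possible 3-form in R^3 is dx ∧ dy ∧ dz, with coefficient
  ∂(coeff of dy∧dz)/∂x - ∂(coeff of dx∧dz)/∂y + ∂(coeff of dx∧dy)/∂z
  = ∂/∂x (2*z) - ∂/∂y (-y + 2*z) + ∂/∂z (-z).
Each of these terms simplifies to sums of mixed partials that cancel in pairs. The result is 0 (by equality of mixed partials for smooth functions — Schwarz / Clairaut).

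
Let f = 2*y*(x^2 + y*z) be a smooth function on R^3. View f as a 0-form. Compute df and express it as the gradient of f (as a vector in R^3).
df = (4*x*y) dx + (2*x^2 + 4*y*z) dy + (2*y^2) dz; grad f = (4*x*y, 2*x^2 + 4*y*z, 2*y^2)

For a 0-form f, d f = (∂f/∂x) dx + (∂f/∂y) dy + (∂f/∂z) dz. The components of the vector representation are exactly the entries of grad f in Cartesian coordinates:
  ∂f/∂x = 4*x*y
  ∂f/∂y = 2*x^2 + 4*y*z
  ∂f/∂z = 2*y^2.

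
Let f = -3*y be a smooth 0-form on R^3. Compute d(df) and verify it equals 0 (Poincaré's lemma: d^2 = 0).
d(df) = 0

Step 1: df = sum_i (∂f/∂x_i) dx_i = (0) dx + (-3) dy + (0) dz.
Step 2: Apply d again. Using the 1-form formula, the coefficient of dx ∧ dy in d(df) is ∂^2 f/∂x ∂y - ∂^2 f/∂y ∂x = (0) - (0) = 0 (equality of mixed partials for smooth f).
Similarly for dx ∧ dz and dy ∧ dz — all coefficients vanish. So d(df) = 0.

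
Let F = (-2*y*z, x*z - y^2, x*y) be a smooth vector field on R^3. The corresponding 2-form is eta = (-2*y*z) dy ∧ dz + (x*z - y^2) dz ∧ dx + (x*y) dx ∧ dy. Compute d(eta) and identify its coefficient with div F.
d(eta) = (-2*y) dx ∧ dy ∧ dz; div F = -2*y

For a 2-form in R^3 of the form above, applying d gives a 3-form with coefficient ∂P/∂x + ∂Q/∂y + ∂R/∂z:
  ∂P/∂x = 0
  ∂Q/∂y = -2*y
  ∂R/∂z = 0
Sum = -2*y, which is exactly div F.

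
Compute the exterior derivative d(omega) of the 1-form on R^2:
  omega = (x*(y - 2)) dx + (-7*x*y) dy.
d(omega) = (-x - 7*y) dx ∧ dy

For a 1-form omega = sum_i f_i dx_i, the exterior derivative is
  d(omega) = sum_{i < j} (∂f_j/∂x_i - ∂f_i/∂x_j) dx_i ∧ dx_j.
  coefficient of dx ∧ dy: ∂f_2/∂x - ∂f_1/∂y = ∂(-7*x*y)/∂x - ∂(x*(y - 2))/∂y = -x - 7*y
Assembling: d(omega) = (-x - 7*y) dx ∧ dy.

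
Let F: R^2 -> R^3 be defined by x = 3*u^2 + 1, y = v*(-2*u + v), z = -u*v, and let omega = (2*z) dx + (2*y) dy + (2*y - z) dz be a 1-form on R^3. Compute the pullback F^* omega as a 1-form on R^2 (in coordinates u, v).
F^* omega = (v*(-12*u^2 + 11*u*v - 6*v^2)) du + (v*(11*u^2 - 14*u*v + 4*v^2)) dv

Using F^*(f dg) = (f ∘ F) d(g ∘ F), substitute each coordinate x_i by F_i(u, v) in f_i, and replace dx_i by d F_i = (∂F_i/∂u) du + (∂F_i/∂v) dv.
  For the x component: f_1(F) = -2*u*v; d F_1 = (6*u) du + (0) dv
  For the y component: f_2(F) = 2*v*(-2*u + v); d F_2 = (-2*v) du + (-2*u + 2*v) dv
  For the z component: f_3(F) = v*(-3*u + 2*v); d F_3 = (-v) du + (-u) dv
Combining and collecting du, dv coefficients:
  coeff of du: v*(-12*u^2 + 11*u*v - 6*v^2)
  coeff of dv: v*(11*u^2 - 14*u*v + 4*v^2)
F^* omega = (v*(-12*u^2 + 11*u*v - 6*v^2)) du + (v*(11*u^2 - 14*u*v + 4*v^2)) dv.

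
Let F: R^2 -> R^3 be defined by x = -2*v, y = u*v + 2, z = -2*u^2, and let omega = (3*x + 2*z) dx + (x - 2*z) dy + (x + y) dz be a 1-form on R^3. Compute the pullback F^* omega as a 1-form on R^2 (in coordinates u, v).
F^* omega = (8*u*v - 8*u - 2*v^2) du + (4*u^3 + 8*u^2 - 2*u*v + 12*v) dv

Using F^*(f dg) = (f ∘ F) d(g ∘ F), substitute each coordinate x_i by F_i(u, v) in f_i, and replace dx_i by d F_i = (∂F_i/∂u) du + (∂F_i/∂v) dv.
  For the x component: f_1(F) = -4*u^2 - 6*v; d F_1 = (0) du + (-2) dv
  For the y component: f_2(F) = 4*u^2 - 2*v; d F_2 = (v) du + (u) dv
  For the z component: f_3(F) = u*v - 2*v + 2; d F_3 = (-4*u) du + (0) dv
Combining and collecting du, dv coefficients:
  coeff of du: 8*u*v - 8*u - 2*v^2
  coeff of dv: 4*u^3 + 8*u^2 - 2*u*v + 12*v
F^* omega = (8*u*v - 8*u - 2*v^2) du + (4*u^3 + 8*u^2 - 2*u*v + 12*v) dv.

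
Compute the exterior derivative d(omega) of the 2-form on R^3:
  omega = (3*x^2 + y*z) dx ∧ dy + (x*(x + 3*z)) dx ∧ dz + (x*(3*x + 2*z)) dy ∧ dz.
d(omega) = (6*x + y + 2*z) dx ∧ dy ∧ dz

For a 2-form omega = sum_{i<j} g_{ij} dx_i ∧ dx_j, the exterior derivative is
  d(omega) = sum_{i<j} d(g_{ij}) ∧ dx_i ∧ dx_j = sum_{i<j, k} (∂g_{ij}/∂x_k) dx_k ∧ dx_i ∧ dx_j.
Expand each term, using dx_k ∧ dx_i ∧ dx_j = sgn(permutation) dx_{(a)} ∧ dx_{(b)} ∧ dx_{(c)} with (a < b < c) sorted:
  d(3*x^2 + y*z) includes (∂/∂z)(3*x^2 + y*z) dz = (y) dz, which multiplied by dx ∧ dy gives (y) dx ∧ dy ∧ dz
  d(x*(3*x + 2*z)) includes (∂/∂x)(x*(3*x + 2*z)) dx = (6*x + 2*z) dx, which multiplied by dy ∧ dz gives (6*x + 2*z) dx ∧ dy ∧ dz
Collecting like 3-forms: d(omega) = (6*x + y + 2*z) dx ∧ dy ∧ dz.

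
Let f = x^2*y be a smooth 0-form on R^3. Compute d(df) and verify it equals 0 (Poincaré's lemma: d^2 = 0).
d(df) = 0

Step 1: df = sum_i (∂f/∂x_i) dx_i = (2*x*y) dx + (x^2) dy + (0) dz.
Step 2: Apply d again. Using the 1-form formula, the coefficient of dx ∧ dy in d(df) is ∂^2 f/∂x ∂y - ∂^2 f/∂y ∂x = (2*x) - (2*x) = 0 (equality of mixed partials for smooth f).
Similarly for dx ∧ dz and dy ∧ dz — all coefficients vanish. So d(df) = 0.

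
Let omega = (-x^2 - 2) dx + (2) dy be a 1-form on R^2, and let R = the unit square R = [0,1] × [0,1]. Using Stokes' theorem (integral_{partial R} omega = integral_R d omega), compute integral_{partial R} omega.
integral_(partial R) omega = 0

Stokes: integral_partial_R omega = integral_R d omega with d omega = (∂Q/∂x - ∂P/∂y) dx ∧ dy.
  ∂Q/∂x = 0
  ∂P/∂y = 0
  integrand = ∂Q/∂x - ∂P/∂y = 0.
Integrating over R: integral_0^1 integral_0^1 (0) dx dy = 0.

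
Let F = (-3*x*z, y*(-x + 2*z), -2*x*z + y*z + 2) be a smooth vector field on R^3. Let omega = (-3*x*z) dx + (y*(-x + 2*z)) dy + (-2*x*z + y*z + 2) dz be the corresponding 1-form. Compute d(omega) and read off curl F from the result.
d(omega) = (-2*y + z) dy ∧ dz + (-3*x + 2*z) dz ∧ dx + (-y) dx ∧ dy; curl F = (-2*y + z, -3*x + 2*z, -y)

d omega = sum_{i<j} (∂f_j/∂x_i - ∂f_i/∂x_j) dx_i ∧ dx_j. Under the identification (dy ∧ dz, dz ∧ dx, dx ∧ dy) ↔ (e_x, e_y, e_z), the coefficients are exactly the components of curl F. Compute:
  ∂R/∂y - ∂Q/∂z = (z) - (2*y) = -2*y + z
  ∂P/∂z - ∂R/∂x = (-3*x) - (-2*z) = -3*x + 2*z
  ∂Q/∂x - ∂P/∂y = (-y) - (0) = -y.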